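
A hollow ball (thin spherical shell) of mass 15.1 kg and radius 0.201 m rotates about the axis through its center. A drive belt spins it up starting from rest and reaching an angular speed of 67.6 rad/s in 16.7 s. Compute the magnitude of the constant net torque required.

I = (2/3)MR² = (2/3)(15.1)(0.201)² = 0.4067 kg·m².
α = Δω/Δt = (67.6 − 0)/16.7 = 4.048 rad/s².
τ = Iα = (0.4067)(4.048) = 1.646 N·m.

τ ≈ 1.65 N·m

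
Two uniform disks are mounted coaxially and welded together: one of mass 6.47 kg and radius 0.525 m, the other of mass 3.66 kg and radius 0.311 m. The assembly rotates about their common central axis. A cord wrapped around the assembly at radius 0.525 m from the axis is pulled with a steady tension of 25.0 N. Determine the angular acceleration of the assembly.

α ≈ 12.3 rad/s²

I = ½M₁R₁² + ½M₂R₂² = ½(6.47)(0.525)² + ½(3.66)(0.311)² = 1.069 kg·m².
τ = F r = (25.0)(0.525) = 13.12 N·m.
α = τ/I = 13.12/1.069 = 12.28 rad/s².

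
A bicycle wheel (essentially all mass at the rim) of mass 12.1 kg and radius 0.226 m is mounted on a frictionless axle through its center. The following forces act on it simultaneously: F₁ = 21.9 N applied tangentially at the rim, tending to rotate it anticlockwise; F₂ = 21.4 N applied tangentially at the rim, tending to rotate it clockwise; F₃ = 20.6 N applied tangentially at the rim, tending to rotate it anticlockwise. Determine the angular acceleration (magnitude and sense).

α ≈ 7.72 rad/s², anticlockwise

I = MR² = (12.1)(0.226)² = 0.6180 kg·m².
Taking anticlockwise as positive: τ₁ = +(21.9)(0.226) = +4.949 N·m; τ₂ = −(21.4)(0.226) = −4.836 N·m; τ₃ = +(20.6)(0.226) = +4.656 N·m.
Net torque τ = 4.769 N·m.
α = τ/I = 4.769/0.6180 = 7.716 rad/s².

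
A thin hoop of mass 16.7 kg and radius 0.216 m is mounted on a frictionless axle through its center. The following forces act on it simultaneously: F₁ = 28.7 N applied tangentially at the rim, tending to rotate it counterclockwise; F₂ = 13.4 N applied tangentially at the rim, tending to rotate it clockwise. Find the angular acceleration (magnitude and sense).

α ≈ 4.24 rad/s², counterclockwise

I = MR² = (16.7)(0.216)² = 0.7792 kg·m².
Taking counterclockwise as positive: τ₁ = +(28.7)(0.216) = +6.199 N·m; τ₂ = −(13.4)(0.216) = −2.894 N·m.
Net torque τ = 3.305 N·m.
α = τ/I = 3.305/0.7792 = 4.242 rad/s².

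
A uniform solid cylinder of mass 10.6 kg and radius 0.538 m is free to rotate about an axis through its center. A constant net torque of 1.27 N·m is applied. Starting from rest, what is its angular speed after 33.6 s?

I = ½MR² = (1/2)(10.6)(0.538)² = 1.534 kg·m².
α = τ/I = 1.27/1.534 = 0.8279 rad/s².
ω = ω₀ + αt = 0 + (0.8279)(33.6) = 27.82 rad/s.

ω ≈ 27.8 rad/s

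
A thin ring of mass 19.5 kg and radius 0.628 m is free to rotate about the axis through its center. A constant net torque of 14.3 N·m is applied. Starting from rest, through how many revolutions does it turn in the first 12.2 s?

≈ 22.0 revolutions

I = MR² = (19.5)(0.628)² = 7.690 kg·m².
α = τ/I = 14.3/7.690 = 1.859 rad/s².
θ = ½αt² = ½(1.859)(12.2)² = 138.4 rad.
Revolutions = θ/(2π) = 22.02.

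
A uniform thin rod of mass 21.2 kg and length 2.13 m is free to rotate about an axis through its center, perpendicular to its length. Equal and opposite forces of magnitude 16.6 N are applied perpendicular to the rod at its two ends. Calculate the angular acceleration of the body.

I = (1/12)ML² = (1/12)(21.2)(2.13)² = 8.015 kg·m².
The couple gives τ = F·(L/2) + F·(L/2) = F L = (16.6)(2.13) = 35.36 N·m.
Newton's second law for rotation, τ = Iα, gives α = τ/I = 35.36/8.015 = 4.411 rad/s².

α ≈ 4.41 rad/s²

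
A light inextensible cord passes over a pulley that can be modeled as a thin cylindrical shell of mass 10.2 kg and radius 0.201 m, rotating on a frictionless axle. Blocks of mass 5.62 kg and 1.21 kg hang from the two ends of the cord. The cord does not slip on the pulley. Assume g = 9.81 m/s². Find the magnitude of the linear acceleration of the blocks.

I = MR² = (10.2)(0.201)² = 0.4121 kg·m².
Heavier block: m₁g − T₁ = m₁a. Lighter block: T₂ − m₂g = m₂a.
Pulley: (T₁ − T₂)R = Iα = I(a/R), so T₁ − T₂ = (I/R²)a = 1·M_p a = 10.20·a.
Adding the three: (m₁ − m₂)g = (m₁ + m₂ + 10.20)a, so a = (5.62 − 1.21)(9.81)/(5.62 + 1.21 + 10.20) = 2.540 m/s².

a ≈ 2.54 m/s²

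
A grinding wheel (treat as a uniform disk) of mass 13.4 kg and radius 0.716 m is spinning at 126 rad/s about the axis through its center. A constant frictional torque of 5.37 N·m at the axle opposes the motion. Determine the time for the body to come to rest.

t ≈ 80.6 s

I = ½MR² = (1/2)(13.4)(0.716)² = 3.435 kg·m².
The net torque has magnitude 5.37 N·m, opposing ω.
|α| = τ/I = 5.370/3.435 = 1.563 rad/s² (deceleration).
0 = ω₀ − |α|t ⇒ t = ω₀/|α| = 126/1.563 = 80.59 s.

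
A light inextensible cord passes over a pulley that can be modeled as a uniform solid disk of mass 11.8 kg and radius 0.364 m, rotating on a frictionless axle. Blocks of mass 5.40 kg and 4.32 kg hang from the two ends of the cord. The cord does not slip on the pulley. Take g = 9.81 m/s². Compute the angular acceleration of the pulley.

I = ½MR² = (1/2)(11.8)(0.364)² = 0.7817 kg·m².
Heavier block: m₁g − T₁ = m₁a. Lighter block: T₂ − m₂g = m₂a.
Pulley: (T₁ − T₂)R = Iα = I(a/R), so T₁ − T₂ = (I/R²)a = (1/2)M_p a = 5.900·a.
Adding the three: (m₁ − m₂)g = (m₁ + m₂ + 5.900)a, so a = (5.40 − 4.32)(9.81)/(5.40 + 4.32 + 5.900) = 0.6783 m/s².
α = a/R = 0.6783/0.364 = 1.863 rad/s².

α ≈ 1.86 rad/s²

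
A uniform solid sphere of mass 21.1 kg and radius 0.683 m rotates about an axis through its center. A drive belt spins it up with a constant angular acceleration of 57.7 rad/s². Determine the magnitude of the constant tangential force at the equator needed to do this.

I = (2/5)MR² = (2/5)(21.1)(0.683)² = 3.937 kg·m².
The required torque is τ = Iα = (3.937)(57.70) = 227.2 N·m.
A tangential force at the equator gives τ = FR, so F = τ/R = 227.2/0.683 = 332.6 N.

F ≈ 333 N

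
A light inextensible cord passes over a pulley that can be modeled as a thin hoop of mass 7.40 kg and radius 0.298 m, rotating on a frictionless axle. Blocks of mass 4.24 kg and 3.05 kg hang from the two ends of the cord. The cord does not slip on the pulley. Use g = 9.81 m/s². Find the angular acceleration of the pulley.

I = MR² = (7.40)(0.298)² = 0.6571 kg·m².
Heavier block: m₁g − T₁ = m₁a. Lighter block: T₂ − m₂g = m₂a.
Pulley: (T₁ − T₂)R = Iα = I(a/R), so T₁ − T₂ = (I/R²)a = 1·M_p a = 7.400·a.
Adding the three: (m₁ − m₂)g = (m₁ + m₂ + 7.400)a, so a = (4.24 − 3.05)(9.81)/(4.24 + 3.05 + 7.400) = 0.7947 m/s².
α = a/R = 0.7947/0.298 = 2.667 rad/s².

α ≈ 2.67 rad/s²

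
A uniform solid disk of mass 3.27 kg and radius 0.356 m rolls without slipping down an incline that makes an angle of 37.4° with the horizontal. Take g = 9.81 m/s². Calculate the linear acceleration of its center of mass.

a ≈ 3.97 m/s²

Translation along the incline: Mg sinθ − f = Ma.
Rotation about the center: fR = Iα with I = ½MR². No-slip gives a = αR, so f = (I/R²)a = (1/2)M a.
Substituting: Mg sinθ = (1 + 0.5000)Ma, so a = g sinθ/(1 + 0.5000) = (9.81) sin 37.4° / 1.500 = 3.972 m/s².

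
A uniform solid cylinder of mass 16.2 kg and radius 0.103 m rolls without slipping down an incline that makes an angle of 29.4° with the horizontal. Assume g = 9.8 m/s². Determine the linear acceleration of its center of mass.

Translation along the incline: Mg sinθ − f = Ma.
Rotation about the center: fR = Iα with I = ½MR². No-slip gives a = αR, so f = (I/R²)a = (1/2)M a.
Substituting: Mg sinθ = (1 + 0.5000)Ma, so a = g sinθ/(1 + 0.5000) = (9.8) sin 29.4° / 1.500 = 3.207 m/s².

a ≈ 3.21 m/s²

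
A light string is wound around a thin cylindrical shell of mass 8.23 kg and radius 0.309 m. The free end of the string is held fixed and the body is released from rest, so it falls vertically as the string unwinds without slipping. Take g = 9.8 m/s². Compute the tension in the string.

Translation: Mg − T = Ma. Rotation about the center: TR = Iα with I = MR².
With a = αR: T = (I/R²)a = M a, so Mg = (1 + 1.000)Ma.
a = g/(1 + 1.000) = 9.8/2.000 = 4.900 m/s².
T = 1.000·M·a = (1.000)(8.23)(4.900) = 40.33 N.

T ≈ 40.3 N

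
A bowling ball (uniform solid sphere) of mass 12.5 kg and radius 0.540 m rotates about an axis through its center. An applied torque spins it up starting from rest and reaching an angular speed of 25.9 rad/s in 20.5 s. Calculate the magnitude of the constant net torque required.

τ ≈ 1.84 N·m

I = (2/5)MR² = (2/5)(12.5)(0.540)² = 1.458 kg·m².
α = Δω/Δt = (25.9 − 0)/20.5 = 1.263 rad/s².
τ = Iα = (1.458)(1.263) = 1.842 N·m.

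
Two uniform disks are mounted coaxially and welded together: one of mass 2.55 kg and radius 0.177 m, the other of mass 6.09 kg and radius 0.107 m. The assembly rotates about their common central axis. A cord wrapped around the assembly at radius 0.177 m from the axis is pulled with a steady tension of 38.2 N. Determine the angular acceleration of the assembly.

α ≈ 90.4 rad/s²

I = ½M₁R₁² + ½M₂R₂² = ½(2.55)(0.177)² + ½(6.09)(0.107)² = 0.07481 kg·m².
τ = F r = (38.2)(0.177) = 6.761 N·m.
α = τ/I = 6.761/0.07481 = 90.38 rad/s².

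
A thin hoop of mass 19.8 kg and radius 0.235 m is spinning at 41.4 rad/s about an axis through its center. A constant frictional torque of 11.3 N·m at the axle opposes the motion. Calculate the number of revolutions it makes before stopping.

I = MR² = (19.8)(0.235)² = 1.093 kg·m².
The net torque has magnitude 11.3 N·m, opposing ω.
|α| = τ/I = 11.30/1.093 = 10.33 rad/s² (deceleration).
ω² = ω₀² − 2|α|θ with ω = 0 ⇒ θ = ω₀²/(2|α|) = 82.93 rad = 13.20 rev.

≈ 13.2 revolutions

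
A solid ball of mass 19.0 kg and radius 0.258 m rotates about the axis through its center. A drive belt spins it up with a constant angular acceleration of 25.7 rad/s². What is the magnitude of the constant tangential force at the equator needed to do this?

F ≈ 50.4 N

I = (2/5)MR² = (2/5)(19.0)(0.258)² = 0.5059 kg·m².
The required torque is τ = Iα = (0.5059)(25.70) = 13.00 N·m.
A tangential force at the equator gives τ = FR, so F = τ/R = 13.00/0.258 = 50.39 N.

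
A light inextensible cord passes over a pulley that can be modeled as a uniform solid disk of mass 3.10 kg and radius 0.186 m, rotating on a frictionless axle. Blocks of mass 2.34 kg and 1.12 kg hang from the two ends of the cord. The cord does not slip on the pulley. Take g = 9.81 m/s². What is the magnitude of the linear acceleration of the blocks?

a ≈ 2.39 m/s²

I = ½MR² = (1/2)(3.10)(0.186)² = 0.05362 kg·m².
Heavier block: m₁g − T₁ = m₁a. Lighter block: T₂ − m₂g = m₂a.
Pulley: (T₁ − T₂)R = Iα = I(a/R), so T₁ − T₂ = (I/R²)a = (1/2)M_p a = 1.550·a.
Adding the three: (m₁ − m₂)g = (m₁ + m₂ + 1.550)a, so a = (2.34 − 1.12)(9.81)/(2.34 + 1.12 + 1.550) = 2.389 m/s².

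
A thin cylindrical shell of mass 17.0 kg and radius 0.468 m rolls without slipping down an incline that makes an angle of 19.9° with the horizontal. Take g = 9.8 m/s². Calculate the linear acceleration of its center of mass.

Translation along the incline: Mg sinθ − f = Ma.
Rotation about the center: fR = Iα with I = MR². No-slip gives a = αR, so f = (I/R²)a = M a.
Substituting: Mg sinθ = (1 + 1.000)Ma, so a = g sinθ/(1 + 1.000) = (9.8) sin 19.9° / 2.000 = 1.668 m/s².

a ≈ 1.67 m/s²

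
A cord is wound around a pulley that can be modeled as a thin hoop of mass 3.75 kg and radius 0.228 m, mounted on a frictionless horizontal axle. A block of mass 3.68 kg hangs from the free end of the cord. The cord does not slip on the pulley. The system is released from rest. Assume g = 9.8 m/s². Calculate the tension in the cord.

T ≈ 18.2 N

I = MR² = (3.75)(0.228)² = 0.1949 kg·m².
Block: mg − T = ma. Pulley: TR = Iα. No-slip: a = αR, so T = (I/R²)a = 3.750·a.
Then mg = (m + 3.750)a, so a = (3.68)(9.8)/(3.68 + 3.750) = 4.854 m/s².
T = 3.750·a = 18.20 N.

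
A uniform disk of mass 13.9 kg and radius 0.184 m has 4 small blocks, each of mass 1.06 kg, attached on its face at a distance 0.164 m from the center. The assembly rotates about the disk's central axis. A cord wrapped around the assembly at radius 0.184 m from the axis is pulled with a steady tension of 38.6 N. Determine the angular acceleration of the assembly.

I_disk = ½MR² = ½(13.9)(0.184)² = 0.2353 kg·m².
I_blocks = 4·m·r² = 4(1.06)(0.164)² = 0.1140 kg·m².
Total I = 0.3493 kg·m².
τ = F r = (38.6)(0.184) = 7.102 N·m.
α = τ/I = 7.102/0.3493 = 20.33 rad/s².

α ≈ 20.3 rad/s²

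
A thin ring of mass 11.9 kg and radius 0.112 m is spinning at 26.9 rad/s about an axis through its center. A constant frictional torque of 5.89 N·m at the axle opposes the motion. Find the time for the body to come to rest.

I = MR² = (11.9)(0.112)² = 0.1493 kg·m².
The net torque has magnitude 5.89 N·m, opposing ω.
|α| = τ/I = 5.890/0.1493 = 39.46 rad/s² (deceleration).
0 = ω₀ − |α|t ⇒ t = ω₀/|α| = 26.9/39.46 = 0.6817 s.

t ≈ 0.682 s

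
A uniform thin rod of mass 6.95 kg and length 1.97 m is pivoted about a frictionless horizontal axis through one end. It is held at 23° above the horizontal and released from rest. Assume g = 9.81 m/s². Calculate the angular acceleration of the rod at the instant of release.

α ≈ 6.88 rad/s²

About the pivot, I = (1/3)ML² = (1/3)(6.95)(1.97)² = 8.991 kg·m².
The weight acts at the center, a distance L/2 = 0.9850 m from the pivot; τ = Mg(L/2) cos 23° = 61.82 N·m.
α = τ/I = 61.82/8.991 = 6.876 rad/s².
(Equivalently α = (3g/(2L)) cos 23° = 6.876 rad/s².)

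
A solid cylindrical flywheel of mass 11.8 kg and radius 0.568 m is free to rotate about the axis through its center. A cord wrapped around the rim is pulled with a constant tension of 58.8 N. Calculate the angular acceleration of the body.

α ≈ 17.5 rad/s²

I = ½MR² = (1/2)(11.8)(0.568)² = 1.903 kg·m².
τ = F R = (58.8)(0.568) = 33.40 N·m.
From τ = Iα: α = 33.40/1.903 = 17.55 rad/s².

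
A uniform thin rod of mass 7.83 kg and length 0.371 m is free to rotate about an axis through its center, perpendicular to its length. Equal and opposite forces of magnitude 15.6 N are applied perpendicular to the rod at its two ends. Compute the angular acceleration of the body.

I = (1/12)ML² = (1/12)(7.83)(0.371)² = 0.08981 kg·m².
The couple gives τ = F·(L/2) + F·(L/2) = F L = (15.6)(0.371) = 5.788 N·m.
From τ = Iα: α = 5.788/0.08981 = 64.44 rad/s².

α ≈ 64.4 rad/s²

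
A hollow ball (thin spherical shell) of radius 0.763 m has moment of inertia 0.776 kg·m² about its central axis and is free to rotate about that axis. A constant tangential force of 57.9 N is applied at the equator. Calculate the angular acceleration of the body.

α ≈ 56.9 rad/s²

τ = F R = (57.9)(0.763) = 44.18 N·m.
Newton's second law for rotation, τ = Iα, gives α = τ/I = 44.18/0.7760 = 56.93 rad/s².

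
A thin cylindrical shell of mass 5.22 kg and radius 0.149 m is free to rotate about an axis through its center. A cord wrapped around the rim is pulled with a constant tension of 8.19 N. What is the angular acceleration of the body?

I = MR² = (5.22)(0.149)² = 0.1159 kg·m².
τ = F R = (8.19)(0.149) = 1.220 N·m.
From τ = Iα: α = 1.220/0.1159 = 10.53 rad/s².

α ≈ 10.5 rad/s²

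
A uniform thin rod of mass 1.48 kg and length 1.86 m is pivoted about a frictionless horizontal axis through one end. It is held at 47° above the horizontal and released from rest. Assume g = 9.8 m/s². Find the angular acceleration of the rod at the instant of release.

About the pivot, I = (1/3)ML² = (1/3)(1.48)(1.86)² = 1.707 kg·m².
The weight acts at the center, a distance L/2 = 0.9300 m from the pivot; τ = Mg(L/2) cos 47° = 9.199 N·m.
α = τ/I = 9.199/1.707 = 5.390 rad/s².

α ≈ 5.39 rad/s²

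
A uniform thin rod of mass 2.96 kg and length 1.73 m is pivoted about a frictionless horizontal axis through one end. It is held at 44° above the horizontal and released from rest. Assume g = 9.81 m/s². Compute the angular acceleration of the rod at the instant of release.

About the pivot, I = (1/3)ML² = (1/3)(2.96)(1.73)² = 2.953 kg·m².
The weight acts at the center, a distance L/2 = 0.8650 m from the pivot; τ = Mg(L/2) cos 44° = 18.07 N·m.
α = τ/I = 18.07/2.953 = 6.119 rad/s².

α ≈ 6.12 rad/s²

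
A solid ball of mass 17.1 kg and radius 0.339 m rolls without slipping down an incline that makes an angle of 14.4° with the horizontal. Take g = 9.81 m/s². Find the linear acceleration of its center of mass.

a ≈ 1.74 m/s²

Translation along the incline: Mg sinθ − f = Ma.
Rotation about the center: fR = Iα with I = (2/5)MR². No-slip gives a = αR, so f = (I/R²)a = (2/5)M a.
Substituting: Mg sinθ = (1 + 0.4000)Ma, so a = g sinθ/(1 + 0.4000) = (9.81) sin 14.4° / 1.400 = 1.743 m/s².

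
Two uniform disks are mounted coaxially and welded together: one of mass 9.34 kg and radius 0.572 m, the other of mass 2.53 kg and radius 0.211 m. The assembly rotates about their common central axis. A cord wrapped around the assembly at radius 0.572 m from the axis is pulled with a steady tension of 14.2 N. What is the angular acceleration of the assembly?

α ≈ 5.13 rad/s²

I = ½M₁R₁² + ½M₂R₂² = ½(9.34)(0.572)² + ½(2.53)(0.211)² = 1.584 kg·m².
τ = F r = (14.2)(0.572) = 8.122 N·m.
α = τ/I = 8.122/1.584 = 5.127 rad/s².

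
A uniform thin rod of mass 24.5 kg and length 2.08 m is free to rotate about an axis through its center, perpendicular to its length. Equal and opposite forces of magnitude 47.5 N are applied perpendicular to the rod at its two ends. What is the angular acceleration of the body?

I = (1/12)ML² = (1/12)(24.5)(2.08)² = 8.833 kg·m².
The couple gives τ = F·(L/2) + F·(L/2) = F L = (47.5)(2.08) = 98.80 N·m.
Newton's second law for rotation, τ = Iα, gives α = τ/I = 98.80/8.833 = 11.19 rad/s².

α ≈ 11.2 rad/s²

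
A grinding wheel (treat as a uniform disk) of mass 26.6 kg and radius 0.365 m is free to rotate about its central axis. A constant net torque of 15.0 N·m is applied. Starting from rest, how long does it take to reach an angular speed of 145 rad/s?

I = ½MR² = (1/2)(26.6)(0.365)² = 1.772 kg·m².
α = τ/I = 15.0/1.772 = 8.466 rad/s².
ω = αt ⇒ t = ω/α = 145/8.466 = 17.13 s.

t ≈ 17.1 s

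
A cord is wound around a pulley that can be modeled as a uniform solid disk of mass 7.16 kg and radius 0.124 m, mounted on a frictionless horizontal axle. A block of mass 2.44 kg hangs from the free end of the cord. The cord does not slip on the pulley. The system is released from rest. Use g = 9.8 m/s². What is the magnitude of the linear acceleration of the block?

a ≈ 3.97 m/s²

I = ½MR² = (1/2)(7.16)(0.124)² = 0.05505 kg·m².
Block: mg − T = ma. Pulley: TR = Iα. No-slip: a = αR, so T = (I/R²)a = 3.580·a.
Then mg = (m + 3.580)a, so a = (2.44)(9.8)/(2.44 + 3.580) = 3.972 m/s².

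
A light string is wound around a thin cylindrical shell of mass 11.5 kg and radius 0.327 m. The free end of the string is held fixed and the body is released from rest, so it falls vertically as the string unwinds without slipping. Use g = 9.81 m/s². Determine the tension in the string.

Translation: Mg − T = Ma. Rotation about the center: TR = Iα with I = MR².
With a = αR: T = (I/R²)a = M a, so Mg = (1 + 1.000)Ma.
a = g/(1 + 1.000) = 9.81/2.000 = 4.905 m/s².
T = 1.000·M·a = (1.000)(11.5)(4.905) = 56.41 N.

T ≈ 56.4 N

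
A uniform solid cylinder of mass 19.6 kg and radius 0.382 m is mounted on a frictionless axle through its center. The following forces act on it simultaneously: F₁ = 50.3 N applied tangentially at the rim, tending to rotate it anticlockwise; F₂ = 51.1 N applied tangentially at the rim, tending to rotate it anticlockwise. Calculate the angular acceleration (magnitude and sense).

α ≈ 27.1 rad/s², anticlockwise

I = ½MR² = (1/2)(19.6)(0.382)² = 1.430 kg·m².
Taking anticlockwise as positive: τ₁ = +(50.3)(0.382) = +19.21 N·m; τ₂ = +(51.1)(0.382) = +19.52 N·m.
Net torque τ = 38.73 N·m.
α = τ/I = 38.73/1.430 = 27.09 rad/s².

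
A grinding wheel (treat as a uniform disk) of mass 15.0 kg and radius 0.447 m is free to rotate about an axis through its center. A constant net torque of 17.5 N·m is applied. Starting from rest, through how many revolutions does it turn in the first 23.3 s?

I = ½MR² = (1/2)(15.0)(0.447)² = 1.499 kg·m².
α = τ/I = 17.5/1.499 = 11.68 rad/s².
θ = ½αt² = ½(11.68)(23.3)² = 3170 rad.
Revolutions = θ/(2π) = 504.5.

≈ 505 revolutions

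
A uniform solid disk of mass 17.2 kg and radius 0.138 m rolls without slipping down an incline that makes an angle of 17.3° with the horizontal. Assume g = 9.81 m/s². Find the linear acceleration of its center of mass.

a ≈ 1.94 m/s²

Translation along the incline: Mg sinθ − f = Ma.
Rotation about the center: fR = Iα with I = ½MR². No-slip gives a = αR, so f = (I/R²)a = (1/2)M a.
Substituting: Mg sinθ = (1 + 0.5000)Ma, so a = g sinθ/(1 + 0.5000) = (9.81) sin 17.3° / 1.500 = 1.945 m/s².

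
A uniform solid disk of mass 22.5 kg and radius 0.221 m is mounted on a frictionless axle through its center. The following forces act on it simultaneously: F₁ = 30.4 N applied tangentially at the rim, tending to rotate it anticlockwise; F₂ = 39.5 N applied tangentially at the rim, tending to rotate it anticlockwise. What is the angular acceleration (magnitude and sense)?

α ≈ 28.1 rad/s², anticlockwise

I = ½MR² = (1/2)(22.5)(0.221)² = 0.5495 kg·m².
Taking anticlockwise as positive: τ₁ = +(30.4)(0.221) = +6.718 N·m; τ₂ = +(39.5)(0.221) = +8.729 N·m.
Net torque τ = 15.45 N·m.
α = τ/I = 15.45/0.5495 = 28.11 rad/s².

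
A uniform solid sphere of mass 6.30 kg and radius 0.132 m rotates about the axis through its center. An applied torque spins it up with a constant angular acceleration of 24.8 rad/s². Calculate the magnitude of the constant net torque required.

τ ≈ 1.09 N·m

I = (2/5)MR² = (2/5)(6.30)(0.132)² = 0.04391 kg·m².
τ = Iα = (0.04391)(24.80) = 1.089 N·m.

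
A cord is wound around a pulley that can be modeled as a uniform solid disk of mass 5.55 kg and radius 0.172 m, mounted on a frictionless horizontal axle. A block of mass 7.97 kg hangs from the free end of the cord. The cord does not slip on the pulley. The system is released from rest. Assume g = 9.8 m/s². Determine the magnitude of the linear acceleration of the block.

I = ½MR² = (1/2)(5.55)(0.172)² = 0.08210 kg·m².
Block: mg − T = ma. Pulley: TR = Iα. No-slip: a = αR, so T = (I/R²)a = 2.775·a.
Then mg = (m + 2.775)a, so a = (7.97)(9.8)/(7.97 + 2.775) = 7.269 m/s².

a ≈ 7.27 m/s²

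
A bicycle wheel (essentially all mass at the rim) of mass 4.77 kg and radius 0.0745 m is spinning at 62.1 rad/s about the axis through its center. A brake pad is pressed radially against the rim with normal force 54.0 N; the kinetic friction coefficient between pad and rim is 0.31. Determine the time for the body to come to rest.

I = MR² = (4.77)(0.0745)² = 0.02647 kg·m².
Friction force f = μN = (0.31)(54.0) = 16.74 N at the rim; torque magnitude τ = fR = 1.247 N·m, opposing ω.
|α| = τ/I = 1.247/0.02647 = 47.11 rad/s² (deceleration).
0 = ω₀ − |α|t ⇒ t = ω₀/|α| = 62.1/47.11 = 1.318 s.

t ≈ 1.32 s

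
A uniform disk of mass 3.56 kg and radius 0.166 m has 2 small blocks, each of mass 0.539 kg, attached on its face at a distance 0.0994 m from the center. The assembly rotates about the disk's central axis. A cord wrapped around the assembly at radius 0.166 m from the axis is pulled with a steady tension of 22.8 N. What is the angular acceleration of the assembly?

α ≈ 63.4 rad/s²

I_disk = ½MR² = ½(3.56)(0.166)² = 0.04905 kg·m².
I_blocks = 2·m·r² = 2(0.539)(0.0994)² = 0.01065 kg·m².
Total I = 0.05970 kg·m².
τ = F r = (22.8)(0.166) = 3.785 N·m.
α = τ/I = 3.785/0.05970 = 63.40 rad/s².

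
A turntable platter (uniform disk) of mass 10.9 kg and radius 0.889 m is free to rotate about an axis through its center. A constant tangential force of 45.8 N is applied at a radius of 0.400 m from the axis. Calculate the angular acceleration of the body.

α ≈ 4.25 rad/s²

I = ½MR² = (1/2)(10.9)(0.889)² = 4.307 kg·m².
τ = F·r = (45.8)(0.400) = 18.32 N·m.
From τ = Iα: α = 18.32/4.307 = 4.253 rad/s².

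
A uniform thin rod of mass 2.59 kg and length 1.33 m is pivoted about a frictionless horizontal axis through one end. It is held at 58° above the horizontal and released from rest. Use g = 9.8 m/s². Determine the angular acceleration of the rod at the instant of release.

α ≈ 5.86 rad/s²

About the pivot, I = (1/3)ML² = (1/3)(2.59)(1.33)² = 1.527 kg·m².
The weight acts at the center, a distance L/2 = 0.6650 m from the pivot; τ = Mg(L/2) cos 58° = 8.945 N·m.
α = τ/I = 8.945/1.527 = 5.857 rad/s².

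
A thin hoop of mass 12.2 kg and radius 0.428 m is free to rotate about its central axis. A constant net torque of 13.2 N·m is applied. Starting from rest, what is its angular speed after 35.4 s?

ω ≈ 209 rad/s

I = MR² = (12.2)(0.428)² = 2.235 kg·m².
α = τ/I = 13.2/2.235 = 5.906 rad/s².
ω = ω₀ + αt = 0 + (5.906)(35.4) = 209.1 rad/s.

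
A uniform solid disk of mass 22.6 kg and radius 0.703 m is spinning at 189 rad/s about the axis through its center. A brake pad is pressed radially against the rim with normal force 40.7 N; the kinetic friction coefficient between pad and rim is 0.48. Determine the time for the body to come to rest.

I = ½MR² = (1/2)(22.6)(0.703)² = 5.585 kg·m².
Friction force f = μN = (0.48)(40.7) = 19.54 N at the rim; torque magnitude τ = fR = 13.73 N·m, opposing ω.
|α| = τ/I = 13.73/5.585 = 2.459 rad/s² (deceleration).
0 = ω₀ − |α|t ⇒ t = ω₀/|α| = 189/2.459 = 76.85 s.

t ≈ 76.9 s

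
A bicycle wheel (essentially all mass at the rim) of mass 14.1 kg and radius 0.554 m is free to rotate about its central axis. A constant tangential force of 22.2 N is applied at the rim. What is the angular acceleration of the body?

I = MR² = (14.1)(0.554)² = 4.328 kg·m².
τ = F R = (22.2)(0.554) = 12.30 N·m.
Newton's second law for rotation, τ = Iα, gives α = τ/I = 12.30/4.328 = 2.842 rad/s².

α ≈ 2.84 rad/s²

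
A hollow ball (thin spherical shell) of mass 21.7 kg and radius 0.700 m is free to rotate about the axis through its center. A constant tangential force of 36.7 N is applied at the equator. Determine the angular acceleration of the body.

I = (2/3)MR² = (2/3)(21.7)(0.700)² = 7.089 kg·m².
τ = F R = (36.7)(0.700) = 25.69 N·m.
Newton's second law for rotation, τ = Iα, gives α = τ/I = 25.69/7.089 = 3.624 rad/s².

α ≈ 3.62 rad/s²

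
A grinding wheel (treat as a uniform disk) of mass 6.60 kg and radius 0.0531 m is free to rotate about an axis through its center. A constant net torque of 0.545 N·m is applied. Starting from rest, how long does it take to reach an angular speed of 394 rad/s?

t ≈ 6.73 s

I = ½MR² = (1/2)(6.60)(0.0531)² = 0.009305 kg·m².
α = τ/I = 0.545/0.009305 = 58.57 rad/s².
ω = αt ⇒ t = ω/α = 394/58.57 = 6.727 s.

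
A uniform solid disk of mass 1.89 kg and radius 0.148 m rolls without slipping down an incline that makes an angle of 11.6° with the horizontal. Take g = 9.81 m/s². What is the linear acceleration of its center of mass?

Translation along the incline: Mg sinθ − f = Ma.
Rotation about the center: fR = Iα with I = ½MR². No-slip gives a = αR, so f = (I/R²)a = (1/2)M a.
Substituting: Mg sinθ = (1 + 0.5000)Ma, so a = g sinθ/(1 + 0.5000) = (9.81) sin 11.6° / 1.500 = 1.315 m/s².

a ≈ 1.32 m/s²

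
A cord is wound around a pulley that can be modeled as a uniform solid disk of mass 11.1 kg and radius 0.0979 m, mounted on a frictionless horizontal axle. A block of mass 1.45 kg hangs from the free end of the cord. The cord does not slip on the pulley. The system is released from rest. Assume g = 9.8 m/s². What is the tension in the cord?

I = ½MR² = (1/2)(11.1)(0.0979)² = 0.05319 kg·m².
Block: mg − T = ma. Pulley: TR = Iα. No-slip: a = αR, so T = (I/R²)a = 5.550·a.
Then mg = (m + 5.550)a, so a = (1.45)(9.8)/(1.45 + 5.550) = 2.030 m/s².
T = 5.550·a = 11.27 N.

T ≈ 11.3 N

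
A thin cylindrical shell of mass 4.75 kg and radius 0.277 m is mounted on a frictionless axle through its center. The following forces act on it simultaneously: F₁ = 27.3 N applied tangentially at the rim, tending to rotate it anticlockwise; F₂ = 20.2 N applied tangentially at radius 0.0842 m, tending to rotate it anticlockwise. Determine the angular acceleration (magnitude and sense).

α ≈ 25.4 rad/s², anticlockwise

I = MR² = (4.75)(0.277)² = 0.3645 kg·m².
Taking anticlockwise as positive: τ₁ = +(27.3)(0.277) = +7.562 N·m; τ₂ = +(20.2)(0.0842) = +1.701 N·m.
Net torque τ = 9.263 N·m.
α = τ/I = 9.263/0.3645 = 25.42 rad/s².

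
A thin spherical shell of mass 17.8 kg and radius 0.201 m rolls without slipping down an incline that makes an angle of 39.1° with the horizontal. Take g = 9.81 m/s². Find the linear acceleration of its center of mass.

a ≈ 3.71 m/s²

Translation along the incline: Mg sinθ − f = Ma.
Rotation about the center: fR = Iα with I = (2/3)MR². No-slip gives a = αR, so f = (I/R²)a = (2/3)M a.
Substituting: Mg sinθ = (1 + 0.6667)Ma, so a = g sinθ/(1 + 0.6667) = (9.81) sin 39.1° / 1.667 = 3.712 m/s².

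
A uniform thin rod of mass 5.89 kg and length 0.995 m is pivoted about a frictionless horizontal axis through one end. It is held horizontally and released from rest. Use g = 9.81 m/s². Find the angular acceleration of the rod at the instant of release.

About the pivot, I = (1/3)ML² = (1/3)(5.89)(0.995)² = 1.944 kg·m².
The weight acts at the center, a distance L/2 = 0.4975 m from the pivot; τ = Mg(L/2) = 28.75 N·m.
α = τ/I = 28.75/1.944 = 14.79 rad/s².

α ≈ 14.8 rad/s²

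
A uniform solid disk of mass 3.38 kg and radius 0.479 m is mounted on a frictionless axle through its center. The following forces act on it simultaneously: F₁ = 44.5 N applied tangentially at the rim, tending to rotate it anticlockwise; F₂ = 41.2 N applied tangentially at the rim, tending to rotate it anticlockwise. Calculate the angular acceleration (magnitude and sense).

α ≈ 106 rad/s², anticlockwise

I = ½MR² = (1/2)(3.38)(0.479)² = 0.3878 kg·m².
Taking anticlockwise as positive: τ₁ = +(44.5)(0.479) = +21.32 N·m; τ₂ = +(41.2)(0.479) = +19.73 N·m.
Net torque τ = 41.05 N·m.
α = τ/I = 41.05/0.3878 = 105.9 rad/s².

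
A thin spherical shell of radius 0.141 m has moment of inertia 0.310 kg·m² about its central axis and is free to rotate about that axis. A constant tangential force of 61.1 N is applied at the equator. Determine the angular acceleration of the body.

τ = F R = (61.1)(0.141) = 8.615 N·m.
From τ = Iα: α = 8.615/0.3100 = 27.79 rad/s².

α ≈ 27.8 rad/s²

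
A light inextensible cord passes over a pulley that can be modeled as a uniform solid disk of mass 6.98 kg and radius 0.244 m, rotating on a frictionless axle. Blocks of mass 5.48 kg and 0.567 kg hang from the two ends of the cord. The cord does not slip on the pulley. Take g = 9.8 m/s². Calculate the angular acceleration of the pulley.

I = ½MR² = (1/2)(6.98)(0.244)² = 0.2078 kg·m².
Heavier block: m₁g − T₁ = m₁a. Lighter block: T₂ − m₂g = m₂a.
Pulley: (T₁ − T₂)R = Iα = I(a/R), so T₁ − T₂ = (I/R²)a = (1/2)M_p a = 3.490·a.
Adding the three: (m₁ − m₂)g = (m₁ + m₂ + 3.490)a, so a = (5.48 − 0.567)(9.8)/(5.48 + 0.567 + 3.490) = 5.048 m/s².
α = a/R = 5.048/0.244 = 20.69 rad/s².

α ≈ 20.7 rad/s²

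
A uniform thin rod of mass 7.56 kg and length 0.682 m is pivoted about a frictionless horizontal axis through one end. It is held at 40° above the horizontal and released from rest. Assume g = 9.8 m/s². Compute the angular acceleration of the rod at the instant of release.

α ≈ 16.5 rad/s²

About the pivot, I = (1/3)ML² = (1/3)(7.56)(0.682)² = 1.172 kg·m².
The weight acts at the center, a distance L/2 = 0.3410 m from the pivot; τ = Mg(L/2) cos 40° = 19.35 N·m.
α = τ/I = 19.35/1.172 = 16.51 rad/s².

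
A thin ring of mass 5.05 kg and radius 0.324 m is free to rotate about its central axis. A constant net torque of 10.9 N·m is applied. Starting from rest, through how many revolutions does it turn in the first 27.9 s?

≈ 1270 revolutions

I = MR² = (5.05)(0.324)² = 0.5301 kg·m².
α = τ/I = 10.9/0.5301 = 20.56 rad/s².
θ = ½αt² = ½(20.56)(27.9)² = 8002 rad.
Revolutions = θ/(2π) = 1274.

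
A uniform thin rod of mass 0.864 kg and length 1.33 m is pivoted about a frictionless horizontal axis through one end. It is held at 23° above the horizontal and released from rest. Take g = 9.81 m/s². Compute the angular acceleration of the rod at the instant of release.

About the pivot, I = (1/3)ML² = (1/3)(0.864)(1.33)² = 0.5094 kg·m².
The weight acts at the center, a distance L/2 = 0.6650 m from the pivot; τ = Mg(L/2) cos 23° = 5.188 N·m.
α = τ/I = 5.188/0.5094 = 10.18 rad/s².

α ≈ 10.2 rad/s²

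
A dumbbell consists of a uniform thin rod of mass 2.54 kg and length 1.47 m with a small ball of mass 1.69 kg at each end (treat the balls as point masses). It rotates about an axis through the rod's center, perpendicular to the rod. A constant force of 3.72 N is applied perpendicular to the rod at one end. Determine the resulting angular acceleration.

α ≈ 1.20 rad/s²

I_rod = (1/12)ML² = (1/12)(2.54)(1.47)² = 0.4574 kg·m².
I_balls = 2·m·(L/2)² = 2(1.69)(0.7350)² = 1.826 kg·m².
Total I = 2.283 kg·m².
τ = F·(L/2) = (3.72)(0.735) = 2.734 N·m.
α = τ/I = 2.734/2.283 = 1.197 rad/s².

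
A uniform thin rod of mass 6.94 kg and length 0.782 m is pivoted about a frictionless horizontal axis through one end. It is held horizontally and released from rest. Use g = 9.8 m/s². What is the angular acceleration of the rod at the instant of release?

About the pivot, I = (1/3)ML² = (1/3)(6.94)(0.782)² = 1.415 kg·m².
The weight acts at the center, a distance L/2 = 0.3910 m from the pivot; τ = Mg(L/2) = 26.59 N·m.
α = τ/I = 26.59/1.415 = 18.80 rad/s².
(Equivalently α = (3g/(2L)) = 18.80 rad/s².)

α ≈ 18.8 rad/s²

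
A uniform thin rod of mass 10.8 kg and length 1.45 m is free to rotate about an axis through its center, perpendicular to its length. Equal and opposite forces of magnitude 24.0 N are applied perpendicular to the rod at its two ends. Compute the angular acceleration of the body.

I = (1/12)ML² = (1/12)(10.8)(1.45)² = 1.892 kg·m².
The couple gives τ = F·(L/2) + F·(L/2) = F L = (24.0)(1.45) = 34.80 N·m.
From τ = Iα: α = 34.80/1.892 = 18.39 rad/s².

α ≈ 18.4 rad/s²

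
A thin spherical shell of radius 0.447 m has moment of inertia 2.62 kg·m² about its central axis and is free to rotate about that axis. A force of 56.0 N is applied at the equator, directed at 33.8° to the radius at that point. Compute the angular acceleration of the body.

α ≈ 5.31 rad/s²

Only the tangential component produces torque: τ = F R sinθ = (56.0)(0.447) sin 33.8° = 13.93 N·m.
Newton's second law for rotation, τ = Iα, gives α = τ/I = 13.93/2.620 = 5.315 rad/s².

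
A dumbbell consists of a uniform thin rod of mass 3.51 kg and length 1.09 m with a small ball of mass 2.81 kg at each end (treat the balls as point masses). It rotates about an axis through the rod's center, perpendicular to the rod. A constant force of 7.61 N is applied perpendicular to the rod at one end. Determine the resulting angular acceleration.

I_rod = (1/12)ML² = (1/12)(3.51)(1.09)² = 0.3475 kg·m².
I_balls = 2·m·(L/2)² = 2(2.81)(0.5450)² = 1.669 kg·m².
Total I = 2.017 kg·m².
τ = F·(L/2) = (7.61)(0.545) = 4.147 N·m.
α = τ/I = 4.147/2.017 = 2.056 rad/s².

α ≈ 2.06 rad/s²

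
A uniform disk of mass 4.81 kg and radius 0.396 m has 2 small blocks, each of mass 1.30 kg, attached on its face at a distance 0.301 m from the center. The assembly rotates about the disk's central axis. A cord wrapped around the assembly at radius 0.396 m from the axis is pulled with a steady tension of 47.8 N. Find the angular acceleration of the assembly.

I_disk = ½MR² = ½(4.81)(0.396)² = 0.3771 kg·m².
I_blocks = 2·m·r² = 2(1.30)(0.301)² = 0.2356 kg·m².
Total I = 0.6127 kg·m².
τ = F r = (47.8)(0.396) = 18.93 N·m.
α = τ/I = 18.93/0.6127 = 30.89 rad/s².

α ≈ 30.9 rad/s²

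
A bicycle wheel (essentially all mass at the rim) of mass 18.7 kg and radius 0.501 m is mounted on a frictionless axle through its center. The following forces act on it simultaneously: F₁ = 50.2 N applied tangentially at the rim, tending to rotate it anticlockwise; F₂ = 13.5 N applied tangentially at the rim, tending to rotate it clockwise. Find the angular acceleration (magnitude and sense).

α ≈ 3.92 rad/s², anticlockwise

I = MR² = (18.7)(0.501)² = 4.694 kg·m².
Taking anticlockwise as positive: τ₁ = +(50.2)(0.501) = +25.15 N·m; τ₂ = −(13.5)(0.501) = −6.763 N·m.
Net torque τ = 18.39 N·m.
α = τ/I = 18.39/4.694 = 3.917 rad/s².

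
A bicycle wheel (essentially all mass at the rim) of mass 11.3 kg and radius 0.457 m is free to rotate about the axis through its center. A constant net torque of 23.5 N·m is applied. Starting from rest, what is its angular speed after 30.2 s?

ω ≈ 301 rad/s

I = MR² = (11.3)(0.457)² = 2.360 kg·m².
α = τ/I = 23.5/2.360 = 9.958 rad/s².
ω = ω₀ + αt = 0 + (9.958)(30.2) = 300.7 rad/s.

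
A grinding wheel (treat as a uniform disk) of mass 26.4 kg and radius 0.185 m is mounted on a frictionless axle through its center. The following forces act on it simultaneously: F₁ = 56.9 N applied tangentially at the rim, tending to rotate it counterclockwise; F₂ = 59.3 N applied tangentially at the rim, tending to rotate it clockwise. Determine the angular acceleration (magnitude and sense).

I = ½MR² = (1/2)(26.4)(0.185)² = 0.4518 kg·m².
Taking counterclockwise as positive: τ₁ = +(56.9)(0.185) = +10.53 N·m; τ₂ = −(59.3)(0.185) = −10.97 N·m.
Net torque τ = -0.4440 N·m.
α = τ/I = -0.4440/0.4518 = -0.9828 rad/s².

α ≈ 0.983 rad/s², clockwise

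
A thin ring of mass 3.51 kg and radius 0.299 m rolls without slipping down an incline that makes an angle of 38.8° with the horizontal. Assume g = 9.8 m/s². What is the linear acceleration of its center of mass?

Translation along the incline: Mg sinθ − f = Ma.
Rotation about the center: fR = Iα with I = MR². No-slip gives a = αR, so f = (I/R²)a = M a.
Substituting: Mg sinθ = (1 + 1.000)Ma, so a = g sinθ/(1 + 1.000) = (9.8) sin 38.8° / 2.000 = 3.070 m/s².

a ≈ 3.07 m/s²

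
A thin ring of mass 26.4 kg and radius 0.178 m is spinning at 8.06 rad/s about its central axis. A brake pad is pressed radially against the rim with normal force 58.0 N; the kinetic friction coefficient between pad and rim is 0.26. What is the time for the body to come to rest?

t ≈ 2.51 s

I = MR² = (26.4)(0.178)² = 0.8365 kg·m².
Friction force f = μN = (0.26)(58.0) = 15.08 N at the rim; torque magnitude τ = fR = 2.684 N·m, opposing ω.
|α| = τ/I = 2.684/0.8365 = 3.209 rad/s² (deceleration).
0 = ω₀ − |α|t ⇒ t = ω₀/|α| = 8.06/3.209 = 2.512 s.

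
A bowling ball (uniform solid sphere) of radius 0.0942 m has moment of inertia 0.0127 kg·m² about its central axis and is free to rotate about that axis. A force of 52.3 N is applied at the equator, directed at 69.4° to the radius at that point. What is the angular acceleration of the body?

α ≈ 363 rad/s²

Only the tangential component produces torque: τ = F R sinθ = (52.3)(0.0942) sin 69.4° = 4.612 N·m.
Newton's second law for rotation, τ = Iα, gives α = τ/I = 4.612/0.01270 = 363.1 rad/s².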